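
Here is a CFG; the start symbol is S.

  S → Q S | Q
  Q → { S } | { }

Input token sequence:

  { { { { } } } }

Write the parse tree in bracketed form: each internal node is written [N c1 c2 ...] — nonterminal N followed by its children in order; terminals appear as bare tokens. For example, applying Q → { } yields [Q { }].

S
Q
{ S }
{ Q }
{ { S } }
{ { Q } }
{ { { S } } }
{ { { Q } } }
{ { { { } } } }

[S [Q { [S [Q { [S [Q { [S [Q { }]] }]] }]] }]]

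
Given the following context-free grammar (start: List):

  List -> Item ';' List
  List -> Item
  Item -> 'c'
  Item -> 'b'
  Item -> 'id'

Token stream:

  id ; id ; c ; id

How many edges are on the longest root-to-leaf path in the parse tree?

5

[List [Item id] ; [List [Item id] ; [List [Item c] ; [List [Item id]]]]]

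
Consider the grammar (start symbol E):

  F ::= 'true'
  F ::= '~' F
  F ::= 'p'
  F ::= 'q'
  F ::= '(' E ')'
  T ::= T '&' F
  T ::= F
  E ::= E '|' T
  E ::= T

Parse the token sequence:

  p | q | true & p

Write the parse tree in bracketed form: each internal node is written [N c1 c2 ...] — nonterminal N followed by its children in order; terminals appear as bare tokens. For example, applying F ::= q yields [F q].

E
E | T
E | T | T
T | T | T
F | T | T
p | T | T
p | F | T
p | q | T
p | q | T & F
p | q | F & F
p | q | true & F
p | q | true & p

[E [E [E [T [F p]]] | [T [F q]]] | [T [T [F true]] & [F p]]]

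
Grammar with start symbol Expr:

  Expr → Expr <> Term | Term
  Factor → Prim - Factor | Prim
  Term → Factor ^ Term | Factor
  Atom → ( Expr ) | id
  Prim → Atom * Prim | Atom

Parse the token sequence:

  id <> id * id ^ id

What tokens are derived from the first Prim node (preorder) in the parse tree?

[Expr [Expr [Term [Factor [Prim [Atom id]]]]] <> [Term [Factor [Prim [Atom id] * [Prim [Atom id]]]] ^ [Term [Factor [Prim [Atom id]]]]]]

id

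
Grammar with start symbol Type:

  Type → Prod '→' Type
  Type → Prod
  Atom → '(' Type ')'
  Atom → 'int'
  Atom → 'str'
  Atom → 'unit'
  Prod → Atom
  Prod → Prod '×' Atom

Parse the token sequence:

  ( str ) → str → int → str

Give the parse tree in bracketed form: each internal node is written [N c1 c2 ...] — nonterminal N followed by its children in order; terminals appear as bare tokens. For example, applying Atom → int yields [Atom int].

[Type [Prod [Atom ( [Type [Prod [Atom str]]] )]] → [Type [Prod [Atom str]] → [Type [Prod [Atom int]] → [Type [Prod [Atom str]]]]]]

Type
Prod → Type
Atom → Type
( Type ) → Type
( Prod ) → Type
( Atom ) → Type
( str ) → Type
( str ) → Prod → Type
( str ) → Atom → Type
( str ) → str → Type
( str ) → str → Prod → Type
( str ) → str → Atom → Type
( str ) → str → int → Type
( str ) → str → int → Prod
( str ) → str → int → Atom
( str ) → str → int → str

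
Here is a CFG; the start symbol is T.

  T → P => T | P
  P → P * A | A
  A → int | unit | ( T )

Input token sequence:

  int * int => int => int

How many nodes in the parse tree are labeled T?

3

[T [P [P [A int]] * [A int]] => [T [P [A int]] => [T [P [A int]]]]]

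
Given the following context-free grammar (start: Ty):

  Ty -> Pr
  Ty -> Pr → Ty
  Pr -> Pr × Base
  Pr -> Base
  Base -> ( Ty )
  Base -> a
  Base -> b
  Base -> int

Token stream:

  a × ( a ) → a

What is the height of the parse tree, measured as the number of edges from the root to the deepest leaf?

6

[Ty [Pr [Pr [Base a]] × [Base ( [Ty [Pr [Base a]]] )]] → [Ty [Pr [Base a]]]]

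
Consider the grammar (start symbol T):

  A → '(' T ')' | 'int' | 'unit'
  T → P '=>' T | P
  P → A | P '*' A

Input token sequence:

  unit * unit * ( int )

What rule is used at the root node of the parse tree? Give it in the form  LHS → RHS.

[T [P [P [P [A unit]] * [A unit]] * [A ( [T [P [A int]]] )]]]

T → P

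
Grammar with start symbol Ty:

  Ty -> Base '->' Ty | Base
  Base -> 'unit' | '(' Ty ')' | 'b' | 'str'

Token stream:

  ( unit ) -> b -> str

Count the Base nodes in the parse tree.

4

[Ty [Base ( [Ty [Base unit]] )] -> [Ty [Base b] -> [Ty [Base str]]]]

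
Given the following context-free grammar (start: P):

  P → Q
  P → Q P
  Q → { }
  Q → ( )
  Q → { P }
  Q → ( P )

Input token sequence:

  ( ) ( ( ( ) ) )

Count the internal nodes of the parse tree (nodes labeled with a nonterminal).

8

[P [Q ( )] [P [Q ( [P [Q ( [P [Q ( )]] )]] )]]]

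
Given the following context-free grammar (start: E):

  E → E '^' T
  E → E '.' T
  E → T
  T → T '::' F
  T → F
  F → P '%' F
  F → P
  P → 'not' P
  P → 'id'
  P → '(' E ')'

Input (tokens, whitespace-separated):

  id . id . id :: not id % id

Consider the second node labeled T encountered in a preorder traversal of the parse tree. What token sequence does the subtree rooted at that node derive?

[E [E [E [T [F [P id]]]] . [T [F [P id]]]] . [T [T [F [P id]]] :: [F [P not [P id]] % [F [P id]]]]]

id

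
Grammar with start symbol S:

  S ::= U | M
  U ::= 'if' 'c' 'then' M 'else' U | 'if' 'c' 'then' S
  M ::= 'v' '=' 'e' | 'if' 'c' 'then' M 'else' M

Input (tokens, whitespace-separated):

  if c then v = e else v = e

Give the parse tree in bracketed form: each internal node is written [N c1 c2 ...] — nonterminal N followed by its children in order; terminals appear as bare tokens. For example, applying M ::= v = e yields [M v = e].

S
M
if c then M else M
if c then v = e else M
if c then v = e else v = e

[S [M if c then [M v = e] else [M v = e]]]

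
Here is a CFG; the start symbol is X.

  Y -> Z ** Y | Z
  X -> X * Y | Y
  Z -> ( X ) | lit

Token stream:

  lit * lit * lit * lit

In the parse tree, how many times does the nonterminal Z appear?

4

[X [X [X [X [Y [Z lit]]] * [Y [Z lit]]] * [Y [Z lit]]] * [Y [Z lit]]]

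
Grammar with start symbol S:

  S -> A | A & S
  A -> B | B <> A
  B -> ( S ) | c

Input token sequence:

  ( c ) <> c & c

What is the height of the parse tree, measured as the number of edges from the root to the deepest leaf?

[S [A [B ( [S [A [B c]]] )] <> [A [B c]]] & [S [A [B c]]]]

6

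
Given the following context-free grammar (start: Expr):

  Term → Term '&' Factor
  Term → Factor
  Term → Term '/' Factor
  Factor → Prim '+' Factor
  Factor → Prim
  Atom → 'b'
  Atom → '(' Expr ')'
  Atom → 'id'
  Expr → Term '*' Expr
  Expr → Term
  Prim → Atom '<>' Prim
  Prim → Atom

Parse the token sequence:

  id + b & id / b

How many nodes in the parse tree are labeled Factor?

4

[Expr [Term [Term [Term [Factor [Prim [Atom id]] + [Factor [Prim [Atom b]]]]] & [Factor [Prim [Atom id]]]] / [Factor [Prim [Atom b]]]]]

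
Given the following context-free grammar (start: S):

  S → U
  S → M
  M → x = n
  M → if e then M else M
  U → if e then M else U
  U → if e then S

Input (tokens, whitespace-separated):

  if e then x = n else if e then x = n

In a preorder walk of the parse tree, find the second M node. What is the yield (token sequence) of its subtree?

[S [U if e then [M x = n] else [U if e then [S [M x = n]]]]]

x = n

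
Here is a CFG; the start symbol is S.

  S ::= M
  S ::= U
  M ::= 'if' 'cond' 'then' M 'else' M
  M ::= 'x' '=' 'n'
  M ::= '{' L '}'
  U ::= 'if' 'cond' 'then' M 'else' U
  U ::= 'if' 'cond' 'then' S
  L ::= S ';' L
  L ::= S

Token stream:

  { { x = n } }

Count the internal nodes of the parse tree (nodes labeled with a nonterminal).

8

[S [M { [L [S [M { [L [S [M x = n]]] }]]] }]]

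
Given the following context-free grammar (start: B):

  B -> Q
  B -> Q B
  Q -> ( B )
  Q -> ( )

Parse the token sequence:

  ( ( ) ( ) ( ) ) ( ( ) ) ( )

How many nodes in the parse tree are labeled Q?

7

[B [Q ( [B [Q ( )] [B [Q ( )] [B [Q ( )]]]] )] [B [Q ( [B [Q ( )]] )] [B [Q ( )]]]]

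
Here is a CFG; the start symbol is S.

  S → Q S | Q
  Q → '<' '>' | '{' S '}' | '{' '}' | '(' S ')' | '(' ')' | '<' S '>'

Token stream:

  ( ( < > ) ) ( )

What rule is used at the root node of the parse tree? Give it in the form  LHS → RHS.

[S [Q ( [S [Q ( [S [Q < >]] )]] )] [S [Q ( )]]]

S → Q S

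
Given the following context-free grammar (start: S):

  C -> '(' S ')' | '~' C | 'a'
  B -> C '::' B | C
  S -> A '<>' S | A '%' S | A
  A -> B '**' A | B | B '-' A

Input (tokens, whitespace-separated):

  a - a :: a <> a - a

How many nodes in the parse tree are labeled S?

[S [A [B [C a]] - [A [B [C a] :: [B [C a]]]]] <> [S [A [B [C a]] - [A [B [C a]]]]]]

2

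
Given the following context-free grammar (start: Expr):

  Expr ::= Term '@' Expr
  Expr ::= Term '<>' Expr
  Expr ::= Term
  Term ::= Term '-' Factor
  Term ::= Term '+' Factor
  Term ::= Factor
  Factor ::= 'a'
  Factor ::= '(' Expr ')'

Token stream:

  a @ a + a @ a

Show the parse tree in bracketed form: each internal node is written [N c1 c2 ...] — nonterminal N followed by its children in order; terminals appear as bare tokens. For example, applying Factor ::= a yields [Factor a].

[Expr [Term [Factor a]] @ [Expr [Term [Term [Factor a]] + [Factor a]] @ [Expr [Term [Factor a]]]]]

Expr
Term @ Expr
Factor @ Expr
a @ Expr
a @ Term @ Expr
a @ Term + Factor @ Expr
a @ Factor + Factor @ Expr
a @ a + Factor @ Expr
a @ a + a @ Expr
a @ a + a @ Term
a @ a + a @ Factor
a @ a + a @ a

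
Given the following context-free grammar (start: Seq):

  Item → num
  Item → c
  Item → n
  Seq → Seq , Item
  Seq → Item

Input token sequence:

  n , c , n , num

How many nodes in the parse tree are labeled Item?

[Seq [Seq [Seq [Seq [Item n]] , [Item c]] , [Item n]] , [Item num]]

4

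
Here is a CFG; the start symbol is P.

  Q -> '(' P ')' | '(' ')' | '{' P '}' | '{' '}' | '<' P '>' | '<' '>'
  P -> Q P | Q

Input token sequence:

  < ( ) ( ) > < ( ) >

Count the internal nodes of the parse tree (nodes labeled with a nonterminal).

10

[P [Q < [P [Q ( )] [P [Q ( )]]] >] [P [Q < [P [Q ( )]] >]]]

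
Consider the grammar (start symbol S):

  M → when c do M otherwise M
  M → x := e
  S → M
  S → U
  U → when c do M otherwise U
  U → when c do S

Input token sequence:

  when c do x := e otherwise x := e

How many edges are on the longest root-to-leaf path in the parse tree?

[S [M when c do [M x := e] otherwise [M x := e]]]

3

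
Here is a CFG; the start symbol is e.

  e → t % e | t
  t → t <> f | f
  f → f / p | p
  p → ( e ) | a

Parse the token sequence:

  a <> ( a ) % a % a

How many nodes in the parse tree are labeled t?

[e [t [t [f [p a]]] <> [f [p ( [e [t [f [p a]]]] )]]] % [e [t [f [p a]]] % [e [t [f [p a]]]]]]

5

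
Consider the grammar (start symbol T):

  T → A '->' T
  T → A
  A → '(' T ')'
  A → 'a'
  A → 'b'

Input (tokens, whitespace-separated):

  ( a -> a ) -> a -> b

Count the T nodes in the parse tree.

5

[T [A ( [T [A a] -> [T [A a]]] )] -> [T [A a] -> [T [A b]]]]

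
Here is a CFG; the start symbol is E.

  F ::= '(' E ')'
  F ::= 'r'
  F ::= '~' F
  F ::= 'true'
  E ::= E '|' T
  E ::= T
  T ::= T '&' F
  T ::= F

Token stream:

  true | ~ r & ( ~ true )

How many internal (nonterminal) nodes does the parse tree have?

13

[E [E [T [F true]]] | [T [T [F ~ [F r]]] & [F ( [E [T [F ~ [F true]]]] )]]]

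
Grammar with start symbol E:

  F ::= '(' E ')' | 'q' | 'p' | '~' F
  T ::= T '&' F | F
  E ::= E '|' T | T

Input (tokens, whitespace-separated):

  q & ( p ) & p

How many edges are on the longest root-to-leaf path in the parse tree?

[E [T [T [T [F q]] & [F ( [E [T [F p]]] )]] & [F p]]]

7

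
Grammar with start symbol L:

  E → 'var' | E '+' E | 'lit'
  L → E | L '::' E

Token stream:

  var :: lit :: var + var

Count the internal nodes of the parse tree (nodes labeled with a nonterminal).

8

[L [L [L [E var]] :: [E lit]] :: [E [E var] + [E var]]]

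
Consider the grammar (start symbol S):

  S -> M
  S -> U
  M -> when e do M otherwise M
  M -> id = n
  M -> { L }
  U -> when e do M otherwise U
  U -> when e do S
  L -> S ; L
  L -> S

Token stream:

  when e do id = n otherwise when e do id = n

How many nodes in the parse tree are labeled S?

2

[S [U when e do [M id = n] otherwise [U when e do [S [M id = n]]]]]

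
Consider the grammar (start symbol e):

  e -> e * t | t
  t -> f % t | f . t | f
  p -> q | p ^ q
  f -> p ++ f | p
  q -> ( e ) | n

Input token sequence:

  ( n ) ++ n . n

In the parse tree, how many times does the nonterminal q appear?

4

[e [t [f [p [q ( [e [t [f [p [q n]]]]] )]] ++ [f [p [q n]]]] . [t [f [p [q n]]]]]]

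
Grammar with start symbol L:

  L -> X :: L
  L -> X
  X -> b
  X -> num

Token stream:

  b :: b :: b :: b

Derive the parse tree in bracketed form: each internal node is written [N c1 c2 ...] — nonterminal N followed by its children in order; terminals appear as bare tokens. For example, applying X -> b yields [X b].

[L [X b] :: [L [X b] :: [L [X b] :: [L [X b]]]]]

L
X :: L
b :: L
b :: X :: L
b :: b :: L
b :: b :: X :: L
b :: b :: b :: L
b :: b :: b :: X
b :: b :: b :: b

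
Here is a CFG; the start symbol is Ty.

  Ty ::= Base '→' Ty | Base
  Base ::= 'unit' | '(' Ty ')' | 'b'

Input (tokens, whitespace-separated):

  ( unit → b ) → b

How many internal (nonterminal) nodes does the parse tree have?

[Ty [Base ( [Ty [Base unit] → [Ty [Base b]]] )] → [Ty [Base b]]]

8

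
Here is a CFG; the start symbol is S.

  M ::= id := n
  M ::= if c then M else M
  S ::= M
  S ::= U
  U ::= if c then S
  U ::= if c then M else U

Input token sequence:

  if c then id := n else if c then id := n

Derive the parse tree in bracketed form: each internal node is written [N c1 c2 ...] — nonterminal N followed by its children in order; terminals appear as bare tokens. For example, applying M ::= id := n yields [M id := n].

[S [U if c then [M id := n] else [U if c then [S [M id := n]]]]]

S
U
if c then M else U
if c then id := n else U
if c then id := n else if c then S
if c then id := n else if c then M
if c then id := n else if c then id := n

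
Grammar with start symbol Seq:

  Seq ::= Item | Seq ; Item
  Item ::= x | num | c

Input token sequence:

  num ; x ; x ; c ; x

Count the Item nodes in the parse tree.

5

[Seq [Seq [Seq [Seq [Seq [Item num]] ; [Item x]] ; [Item x]] ; [Item c]] ; [Item x]]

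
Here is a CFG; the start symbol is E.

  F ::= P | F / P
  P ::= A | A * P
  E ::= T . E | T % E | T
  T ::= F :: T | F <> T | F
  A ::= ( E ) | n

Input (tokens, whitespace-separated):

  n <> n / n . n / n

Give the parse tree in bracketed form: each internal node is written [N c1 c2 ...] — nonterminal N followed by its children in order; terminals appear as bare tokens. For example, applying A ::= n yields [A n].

[E [T [F [P [A n]]] <> [T [F [F [P [A n]]] / [P [A n]]]]] . [E [T [F [F [P [A n]]] / [P [A n]]]]]]

E
T . E
F <> T . E
P <> T . E
A <> T . E
n <> T . E
n <> F . E
n <> F / P . E
n <> P / P . E
n <> A / P . E
n <> n / P . E
n <> n / A . E
n <> n / n . E
n <> n / n . T
n <> n / n . F
n <> n / n . F / P
n <> n / n . P / P
n <> n / n . A / P
n <> n / n . n / P
n <> n / n . n / A
n <> n / n . n / n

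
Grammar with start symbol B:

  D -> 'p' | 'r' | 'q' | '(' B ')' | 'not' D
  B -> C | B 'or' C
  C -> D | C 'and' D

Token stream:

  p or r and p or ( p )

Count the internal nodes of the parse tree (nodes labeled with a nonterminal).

14

[B [B [B [C [D p]]] or [C [C [D r]] and [D p]]] or [C [D ( [B [C [D p]]] )]]]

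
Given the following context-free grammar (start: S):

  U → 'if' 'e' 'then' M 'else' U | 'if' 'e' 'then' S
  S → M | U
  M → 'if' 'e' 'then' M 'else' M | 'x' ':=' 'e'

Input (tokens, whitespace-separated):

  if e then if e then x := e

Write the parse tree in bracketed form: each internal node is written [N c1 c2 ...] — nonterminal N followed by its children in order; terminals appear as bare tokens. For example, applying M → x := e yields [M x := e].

[S [U if e then [S [U if e then [S [M x := e]]]]]]

S
U
if e then S
if e then U
if e then if e then S
if e then if e then M
if e then if e then x := e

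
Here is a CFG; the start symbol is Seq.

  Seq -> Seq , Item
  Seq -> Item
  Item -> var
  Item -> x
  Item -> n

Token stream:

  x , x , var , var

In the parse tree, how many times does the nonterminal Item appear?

[Seq [Seq [Seq [Seq [Item x]] , [Item x]] , [Item var]] , [Item var]]

4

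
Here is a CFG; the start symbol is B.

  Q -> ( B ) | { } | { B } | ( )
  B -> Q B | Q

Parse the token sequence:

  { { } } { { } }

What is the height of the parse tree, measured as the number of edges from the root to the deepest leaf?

5

[B [Q { [B [Q { }]] }] [B [Q { [B [Q { }]] }]]]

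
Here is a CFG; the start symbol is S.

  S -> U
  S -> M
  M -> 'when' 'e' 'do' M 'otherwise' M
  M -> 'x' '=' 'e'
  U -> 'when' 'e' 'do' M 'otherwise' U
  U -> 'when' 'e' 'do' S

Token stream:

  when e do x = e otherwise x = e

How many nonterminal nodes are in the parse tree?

4

[S [M when e do [M x = e] otherwise [M x = e]]]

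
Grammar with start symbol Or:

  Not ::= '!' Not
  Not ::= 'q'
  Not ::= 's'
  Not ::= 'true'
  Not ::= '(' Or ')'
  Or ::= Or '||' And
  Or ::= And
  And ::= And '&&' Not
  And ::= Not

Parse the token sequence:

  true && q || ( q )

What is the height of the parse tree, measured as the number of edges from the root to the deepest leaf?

[Or [Or [And [And [Not true]] && [Not q]]] || [And [Not ( [Or [And [Not q]]] )]]]

6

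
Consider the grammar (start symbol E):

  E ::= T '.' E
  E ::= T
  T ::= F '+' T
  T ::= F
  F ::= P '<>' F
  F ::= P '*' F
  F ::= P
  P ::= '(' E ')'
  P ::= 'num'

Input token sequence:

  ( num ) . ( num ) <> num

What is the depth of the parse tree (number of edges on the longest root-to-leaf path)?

[E [T [F [P ( [E [T [F [P num]]]] )]]] . [E [T [F [P ( [E [T [F [P num]]]] )] <> [F [P num]]]]]]

9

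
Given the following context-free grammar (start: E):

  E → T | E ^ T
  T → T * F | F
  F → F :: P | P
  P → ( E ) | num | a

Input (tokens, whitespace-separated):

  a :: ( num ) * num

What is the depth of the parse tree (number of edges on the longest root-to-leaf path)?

9

[E [T [T [F [F [P a]] :: [P ( [E [T [F [P num]]]] )]]] * [F [P num]]]]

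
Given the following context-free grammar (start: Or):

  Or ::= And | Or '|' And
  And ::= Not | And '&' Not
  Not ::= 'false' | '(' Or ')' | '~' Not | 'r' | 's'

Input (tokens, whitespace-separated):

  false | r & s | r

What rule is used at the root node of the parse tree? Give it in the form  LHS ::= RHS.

[Or [Or [Or [And [Not false]]] | [And [And [Not r]] & [Not s]]] | [And [Not r]]]

Or ::= Or '|' And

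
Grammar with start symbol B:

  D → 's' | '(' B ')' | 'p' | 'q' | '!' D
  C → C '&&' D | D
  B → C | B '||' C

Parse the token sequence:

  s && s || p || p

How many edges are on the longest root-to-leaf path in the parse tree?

6

[B [B [B [C [C [D s]] && [D s]]] || [C [D p]]] || [C [D p]]]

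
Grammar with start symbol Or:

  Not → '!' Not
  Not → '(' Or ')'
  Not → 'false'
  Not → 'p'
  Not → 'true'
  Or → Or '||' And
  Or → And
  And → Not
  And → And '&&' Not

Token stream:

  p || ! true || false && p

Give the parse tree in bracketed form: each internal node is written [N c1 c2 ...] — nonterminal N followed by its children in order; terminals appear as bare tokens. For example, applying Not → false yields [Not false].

[Or [Or [Or [And [Not p]]] || [And [Not ! [Not true]]]] || [And [And [Not false]] && [Not p]]]

Or
Or || And
Or || And || And
And || And || And
Not || And || And
p || And || And
p || Not || And
p || ! Not || And
p || ! true || And
p || ! true || And && Not
p || ! true || Not && Not
p || ! true || false && Not
p || ! true || false && p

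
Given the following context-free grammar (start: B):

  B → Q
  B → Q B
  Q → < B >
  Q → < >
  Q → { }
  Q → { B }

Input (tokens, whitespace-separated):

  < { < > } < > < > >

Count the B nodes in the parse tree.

5

[B [Q < [B [Q { [B [Q < >]] }] [B [Q < >] [B [Q < >]]]] >]]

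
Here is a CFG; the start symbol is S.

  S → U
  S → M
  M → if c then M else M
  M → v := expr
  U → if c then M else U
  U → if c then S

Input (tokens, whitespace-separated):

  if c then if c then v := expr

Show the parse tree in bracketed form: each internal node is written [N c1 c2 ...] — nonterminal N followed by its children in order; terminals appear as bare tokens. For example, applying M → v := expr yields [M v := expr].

S
U
if c then S
if c then U
if c then if c then S
if c then if c then M
if c then if c then v := expr

[S [U if c then [S [U if c then [S [M v := expr]]]]]]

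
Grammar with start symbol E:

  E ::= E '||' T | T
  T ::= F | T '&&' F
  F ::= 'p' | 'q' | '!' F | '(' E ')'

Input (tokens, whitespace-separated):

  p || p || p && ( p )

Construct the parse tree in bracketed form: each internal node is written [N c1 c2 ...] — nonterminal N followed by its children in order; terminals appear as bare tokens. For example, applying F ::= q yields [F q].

E
E || T
E || T || T
T || T || T
F || T || T
p || T || T
p || F || T
p || p || T
p || p || T && F
p || p || F && F
p || p || p && F
p || p || p && ( E )
p || p || p && ( T )
p || p || p && ( F )
p || p || p && ( p )

[E [E [E [T [F p]]] || [T [F p]]] || [T [T [F p]] && [F ( [E [T [F p]]] )]]]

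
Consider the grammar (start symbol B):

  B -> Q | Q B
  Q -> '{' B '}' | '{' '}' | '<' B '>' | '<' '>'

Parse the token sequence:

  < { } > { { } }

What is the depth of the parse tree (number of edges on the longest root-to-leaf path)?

5

[B [Q < [B [Q { }]] >] [B [Q { [B [Q { }]] }]]]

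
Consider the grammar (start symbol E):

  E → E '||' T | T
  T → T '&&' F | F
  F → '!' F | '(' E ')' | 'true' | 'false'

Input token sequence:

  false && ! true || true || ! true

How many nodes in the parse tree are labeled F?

[E [E [E [T [T [F false]] && [F ! [F true]]]] || [T [F true]]] || [T [F ! [F true]]]]

6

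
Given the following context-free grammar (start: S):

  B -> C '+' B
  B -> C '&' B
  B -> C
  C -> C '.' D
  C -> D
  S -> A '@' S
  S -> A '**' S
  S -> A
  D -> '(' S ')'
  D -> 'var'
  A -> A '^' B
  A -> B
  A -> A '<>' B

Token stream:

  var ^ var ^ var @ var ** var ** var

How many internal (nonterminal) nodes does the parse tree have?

28

[S [A [A [A [B [C [D var]]]] ^ [B [C [D var]]]] ^ [B [C [D var]]]] @ [S [A [B [C [D var]]]] ** [S [A [B [C [D var]]]] ** [S [A [B [C [D var]]]]]]]]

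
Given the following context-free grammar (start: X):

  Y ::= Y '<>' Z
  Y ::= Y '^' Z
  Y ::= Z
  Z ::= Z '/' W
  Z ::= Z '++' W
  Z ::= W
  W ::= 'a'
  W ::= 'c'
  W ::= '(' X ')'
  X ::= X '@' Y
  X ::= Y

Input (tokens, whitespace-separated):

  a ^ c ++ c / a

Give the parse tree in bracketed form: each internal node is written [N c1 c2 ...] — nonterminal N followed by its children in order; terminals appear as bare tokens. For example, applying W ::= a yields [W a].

X
Y
Y ^ Z
Z ^ Z
W ^ Z
a ^ Z
a ^ Z / W
a ^ Z ++ W / W
a ^ W ++ W / W
a ^ c ++ W / W
a ^ c ++ c / W
a ^ c ++ c / a

[X [Y [Y [Z [W a]]] ^ [Z [Z [Z [W c]] ++ [W c]] / [W a]]]]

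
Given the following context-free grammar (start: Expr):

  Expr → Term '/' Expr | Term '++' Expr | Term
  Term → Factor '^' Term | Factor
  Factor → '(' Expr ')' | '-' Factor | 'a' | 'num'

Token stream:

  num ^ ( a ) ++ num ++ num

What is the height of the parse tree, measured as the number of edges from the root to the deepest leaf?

7

[Expr [Term [Factor num] ^ [Term [Factor ( [Expr [Term [Factor a]]] )]]] ++ [Expr [Term [Factor num]] ++ [Expr [Term [Factor num]]]]]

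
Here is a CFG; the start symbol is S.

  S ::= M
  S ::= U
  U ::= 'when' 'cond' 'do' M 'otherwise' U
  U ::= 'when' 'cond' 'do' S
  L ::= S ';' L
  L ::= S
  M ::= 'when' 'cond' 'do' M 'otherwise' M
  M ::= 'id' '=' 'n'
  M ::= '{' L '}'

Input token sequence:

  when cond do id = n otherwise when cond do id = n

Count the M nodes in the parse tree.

[S [U when cond do [M id = n] otherwise [U when cond do [S [M id = n]]]]]

2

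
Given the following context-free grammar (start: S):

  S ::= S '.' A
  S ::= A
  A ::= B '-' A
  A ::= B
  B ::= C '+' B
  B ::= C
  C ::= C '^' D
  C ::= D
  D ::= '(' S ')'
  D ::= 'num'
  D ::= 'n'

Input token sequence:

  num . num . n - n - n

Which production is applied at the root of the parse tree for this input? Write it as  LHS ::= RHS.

S ::= S '.' A

[S [S [S [A [B [C [D num]]]]] . [A [B [C [D num]]]]] . [A [B [C [D n]]] - [A [B [C [D n]]] - [A [B [C [D n]]]]]]]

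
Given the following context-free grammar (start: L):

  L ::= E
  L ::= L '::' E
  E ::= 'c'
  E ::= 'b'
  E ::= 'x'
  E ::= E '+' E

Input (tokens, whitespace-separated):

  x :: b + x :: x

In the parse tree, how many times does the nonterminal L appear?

3

[L [L [L [E x]] :: [E [E b] + [E x]]] :: [E x]]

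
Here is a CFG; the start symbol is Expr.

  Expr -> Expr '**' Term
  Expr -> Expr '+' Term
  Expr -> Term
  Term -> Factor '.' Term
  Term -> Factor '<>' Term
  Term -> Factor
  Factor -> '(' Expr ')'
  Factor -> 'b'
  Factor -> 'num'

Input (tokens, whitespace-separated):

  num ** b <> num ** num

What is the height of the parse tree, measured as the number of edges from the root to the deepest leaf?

5

[Expr [Expr [Expr [Term [Factor num]]] ** [Term [Factor b] <> [Term [Factor num]]]] ** [Term [Factor num]]]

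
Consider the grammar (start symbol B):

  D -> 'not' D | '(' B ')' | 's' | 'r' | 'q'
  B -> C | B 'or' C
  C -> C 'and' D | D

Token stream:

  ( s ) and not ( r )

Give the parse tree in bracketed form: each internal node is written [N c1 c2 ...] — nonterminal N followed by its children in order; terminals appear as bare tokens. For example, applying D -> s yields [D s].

B
C
C and D
D and D
( B ) and D
( C ) and D
( D ) and D
( s ) and D
( s ) and not D
( s ) and not ( B )
( s ) and not ( C )
( s ) and not ( D )
( s ) and not ( r )

[B [C [C [D ( [B [C [D s]]] )]] and [D not [D ( [B [C [D r]]] )]]]]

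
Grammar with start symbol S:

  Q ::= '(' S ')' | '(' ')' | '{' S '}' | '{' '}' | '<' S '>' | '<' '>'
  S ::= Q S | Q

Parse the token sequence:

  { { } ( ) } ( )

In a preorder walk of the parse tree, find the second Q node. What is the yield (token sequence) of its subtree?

[S [Q { [S [Q { }] [S [Q ( )]]] }] [S [Q ( )]]]

{ }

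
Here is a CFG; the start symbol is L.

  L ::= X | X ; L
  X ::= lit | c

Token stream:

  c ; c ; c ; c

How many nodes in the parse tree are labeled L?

4

[L [X c] ; [L [X c] ; [L [X c] ; [L [X c]]]]]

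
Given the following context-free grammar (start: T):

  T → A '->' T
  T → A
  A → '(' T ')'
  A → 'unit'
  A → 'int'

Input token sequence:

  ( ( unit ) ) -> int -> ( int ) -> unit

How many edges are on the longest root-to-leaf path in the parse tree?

6

[T [A ( [T [A ( [T [A unit]] )]] )] -> [T [A int] -> [T [A ( [T [A int]] )] -> [T [A unit]]]]]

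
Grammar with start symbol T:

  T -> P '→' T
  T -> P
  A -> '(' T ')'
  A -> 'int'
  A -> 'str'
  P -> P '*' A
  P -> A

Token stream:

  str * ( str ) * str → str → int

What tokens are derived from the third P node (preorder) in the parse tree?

[T [P [P [P [A str]] * [A ( [T [P [A str]]] )]] * [A str]] → [T [P [A str]] → [T [P [A int]]]]]

str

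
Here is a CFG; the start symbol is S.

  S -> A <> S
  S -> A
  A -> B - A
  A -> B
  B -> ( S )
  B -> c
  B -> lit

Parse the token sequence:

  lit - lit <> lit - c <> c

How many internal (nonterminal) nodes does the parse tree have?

[S [A [B lit] - [A [B lit]]] <> [S [A [B lit] - [A [B c]]] <> [S [A [B c]]]]]

13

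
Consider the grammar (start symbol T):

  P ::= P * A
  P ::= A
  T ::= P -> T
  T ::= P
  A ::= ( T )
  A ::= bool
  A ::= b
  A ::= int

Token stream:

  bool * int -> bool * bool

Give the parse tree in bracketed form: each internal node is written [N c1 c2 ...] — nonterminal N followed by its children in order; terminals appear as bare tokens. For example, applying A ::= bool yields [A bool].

T
P -> T
P * A -> T
A * A -> T
bool * A -> T
bool * int -> T
bool * int -> P
bool * int -> P * A
bool * int -> A * A
bool * int -> bool * A
bool * int -> bool * bool

[T [P [P [A bool]] * [A int]] -> [T [P [P [A bool]] * [A bool]]]]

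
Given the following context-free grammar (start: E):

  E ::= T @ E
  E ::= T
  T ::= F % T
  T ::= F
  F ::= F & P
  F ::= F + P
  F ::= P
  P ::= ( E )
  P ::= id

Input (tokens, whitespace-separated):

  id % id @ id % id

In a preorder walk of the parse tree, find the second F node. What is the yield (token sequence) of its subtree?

[E [T [F [P id]] % [T [F [P id]]]] @ [E [T [F [P id]] % [T [F [P id]]]]]]

id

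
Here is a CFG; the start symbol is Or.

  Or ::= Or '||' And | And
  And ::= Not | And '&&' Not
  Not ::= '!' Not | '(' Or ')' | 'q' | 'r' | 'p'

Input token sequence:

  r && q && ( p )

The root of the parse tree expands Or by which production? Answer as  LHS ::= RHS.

[Or [And [And [And [Not r]] && [Not q]] && [Not ( [Or [And [Not p]]] )]]]

Or ::= And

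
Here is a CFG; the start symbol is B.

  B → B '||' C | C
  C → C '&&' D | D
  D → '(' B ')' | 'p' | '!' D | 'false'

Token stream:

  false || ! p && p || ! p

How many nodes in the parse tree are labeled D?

6

[B [B [B [C [D false]]] || [C [C [D ! [D p]]] && [D p]]] || [C [D ! [D p]]]]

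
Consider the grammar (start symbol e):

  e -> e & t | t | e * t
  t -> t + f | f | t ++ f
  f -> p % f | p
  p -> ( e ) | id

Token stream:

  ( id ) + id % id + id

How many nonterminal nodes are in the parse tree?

16

[e [t [t [t [f [p ( [e [t [f [p id]]]] )]]] + [f [p id] % [f [p id]]]] + [f [p id]]]]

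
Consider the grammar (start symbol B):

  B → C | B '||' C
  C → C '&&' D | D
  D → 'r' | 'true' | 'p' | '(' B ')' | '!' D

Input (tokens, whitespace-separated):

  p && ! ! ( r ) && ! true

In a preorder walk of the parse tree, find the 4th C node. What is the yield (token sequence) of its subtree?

r

[B [C [C [C [D p]] && [D ! [D ! [D ( [B [C [D r]]] )]]]] && [D ! [D true]]]]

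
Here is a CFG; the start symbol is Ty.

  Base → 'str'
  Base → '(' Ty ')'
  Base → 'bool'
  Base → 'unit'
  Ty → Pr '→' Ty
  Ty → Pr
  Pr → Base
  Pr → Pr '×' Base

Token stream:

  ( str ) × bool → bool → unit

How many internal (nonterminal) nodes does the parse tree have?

[Ty [Pr [Pr [Base ( [Ty [Pr [Base str]]] )]] × [Base bool]] → [Ty [Pr [Base bool]] → [Ty [Pr [Base unit]]]]]

14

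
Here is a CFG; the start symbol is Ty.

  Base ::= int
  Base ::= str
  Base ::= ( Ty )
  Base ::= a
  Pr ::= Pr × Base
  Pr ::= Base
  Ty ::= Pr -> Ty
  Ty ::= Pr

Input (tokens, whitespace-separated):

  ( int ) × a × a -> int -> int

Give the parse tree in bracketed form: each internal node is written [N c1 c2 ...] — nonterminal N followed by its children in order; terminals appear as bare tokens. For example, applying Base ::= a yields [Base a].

[Ty [Pr [Pr [Pr [Base ( [Ty [Pr [Base int]]] )]] × [Base a]] × [Base a]] -> [Ty [Pr [Base int]] -> [Ty [Pr [Base int]]]]]

Ty
Pr -> Ty
Pr × Base -> Ty
Pr × Base × Base -> Ty
Base × Base × Base -> Ty
( Ty ) × Base × Base -> Ty
( Pr ) × Base × Base -> Ty
( Base ) × Base × Base -> Ty
( int ) × Base × Base -> Ty
( int ) × a × Base -> Ty
( int ) × a × a -> Ty
( int ) × a × a -> Pr -> Ty
( int ) × a × a -> Base -> Ty
( int ) × a × a -> int -> Ty
( int ) × a × a -> int -> Pr
( int ) × a × a -> int -> Base
( int ) × a × a -> int -> int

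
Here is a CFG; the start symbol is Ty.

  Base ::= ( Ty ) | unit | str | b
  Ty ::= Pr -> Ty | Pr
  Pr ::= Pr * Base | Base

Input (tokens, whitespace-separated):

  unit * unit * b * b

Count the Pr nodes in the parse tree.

4

[Ty [Pr [Pr [Pr [Pr [Base unit]] * [Base unit]] * [Base b]] * [Base b]]]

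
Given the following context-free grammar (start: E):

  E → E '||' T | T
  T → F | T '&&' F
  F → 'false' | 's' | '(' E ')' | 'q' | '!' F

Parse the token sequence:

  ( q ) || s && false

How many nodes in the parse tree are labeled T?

[E [E [T [F ( [E [T [F q]]] )]]] || [T [T [F s]] && [F false]]]

4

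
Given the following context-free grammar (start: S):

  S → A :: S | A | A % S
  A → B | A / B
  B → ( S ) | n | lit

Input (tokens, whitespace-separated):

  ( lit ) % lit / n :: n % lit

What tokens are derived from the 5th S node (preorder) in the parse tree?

lit

[S [A [B ( [S [A [B lit]]] )]] % [S [A [A [B lit]] / [B n]] :: [S [A [B n]] % [S [A [B lit]]]]]]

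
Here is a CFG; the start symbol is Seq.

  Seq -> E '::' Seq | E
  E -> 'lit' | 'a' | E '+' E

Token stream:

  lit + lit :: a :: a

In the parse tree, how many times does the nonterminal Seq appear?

[Seq [E [E lit] + [E lit]] :: [Seq [E a] :: [Seq [E a]]]]

3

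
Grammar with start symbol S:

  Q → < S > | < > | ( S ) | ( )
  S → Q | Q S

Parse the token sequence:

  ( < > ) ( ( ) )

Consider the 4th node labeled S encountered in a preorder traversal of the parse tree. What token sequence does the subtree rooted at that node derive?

[S [Q ( [S [Q < >]] )] [S [Q ( [S [Q ( )]] )]]]

( )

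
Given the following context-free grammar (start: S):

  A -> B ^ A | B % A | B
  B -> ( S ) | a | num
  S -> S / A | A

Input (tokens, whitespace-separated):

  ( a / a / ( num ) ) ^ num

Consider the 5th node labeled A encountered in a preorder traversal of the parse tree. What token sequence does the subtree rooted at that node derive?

num

[S [A [B ( [S [S [S [A [B a]]] / [A [B a]]] / [A [B ( [S [A [B num]]] )]]] )] ^ [A [B num]]]]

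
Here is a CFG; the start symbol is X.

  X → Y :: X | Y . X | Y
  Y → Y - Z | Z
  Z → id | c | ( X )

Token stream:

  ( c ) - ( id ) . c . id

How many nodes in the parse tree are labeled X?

[X [Y [Y [Z ( [X [Y [Z c]]] )]] - [Z ( [X [Y [Z id]]] )]] . [X [Y [Z c]] . [X [Y [Z id]]]]]

5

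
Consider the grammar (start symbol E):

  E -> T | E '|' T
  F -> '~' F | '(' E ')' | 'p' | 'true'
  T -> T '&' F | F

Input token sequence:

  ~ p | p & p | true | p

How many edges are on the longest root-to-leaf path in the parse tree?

7

[E [E [E [E [T [F ~ [F p]]]] | [T [T [F p]] & [F p]]] | [T [F true]]] | [T [F p]]]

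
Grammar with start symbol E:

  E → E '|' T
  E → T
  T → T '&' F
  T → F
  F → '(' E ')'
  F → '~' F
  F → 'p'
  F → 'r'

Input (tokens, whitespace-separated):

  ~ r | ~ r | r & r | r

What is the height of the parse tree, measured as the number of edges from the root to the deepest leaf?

7

[E [E [E [E [T [F ~ [F r]]]] | [T [F ~ [F r]]]] | [T [T [F r]] & [F r]]] | [T [F r]]]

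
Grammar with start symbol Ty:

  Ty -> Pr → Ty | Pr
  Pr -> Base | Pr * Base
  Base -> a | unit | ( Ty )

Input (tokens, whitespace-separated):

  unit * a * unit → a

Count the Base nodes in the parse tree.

4

[Ty [Pr [Pr [Pr [Base unit]] * [Base a]] * [Base unit]] → [Ty [Pr [Base a]]]]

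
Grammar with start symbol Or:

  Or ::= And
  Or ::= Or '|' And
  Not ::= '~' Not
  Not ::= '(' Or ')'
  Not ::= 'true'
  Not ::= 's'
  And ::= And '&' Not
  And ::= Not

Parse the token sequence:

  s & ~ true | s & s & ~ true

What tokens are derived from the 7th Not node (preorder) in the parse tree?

[Or [Or [And [And [Not s]] & [Not ~ [Not true]]]] | [And [And [And [Not s]] & [Not s]] & [Not ~ [Not true]]]]

true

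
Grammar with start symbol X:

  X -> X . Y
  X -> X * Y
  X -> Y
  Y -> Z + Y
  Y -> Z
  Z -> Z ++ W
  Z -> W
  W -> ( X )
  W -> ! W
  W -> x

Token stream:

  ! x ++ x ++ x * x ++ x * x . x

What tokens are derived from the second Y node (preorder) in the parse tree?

[X [X [X [X [Y [Z [Z [Z [W ! [W x]]] ++ [W x]] ++ [W x]]]] * [Y [Z [Z [W x]] ++ [W x]]]] * [Y [Z [W x]]]] . [Y [Z [W x]]]]

x ++ x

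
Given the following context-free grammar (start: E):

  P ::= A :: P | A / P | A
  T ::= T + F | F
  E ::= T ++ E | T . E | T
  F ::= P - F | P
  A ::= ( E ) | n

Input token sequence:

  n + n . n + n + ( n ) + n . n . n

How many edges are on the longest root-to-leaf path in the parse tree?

[E [T [T [F [P [A n]]]] + [F [P [A n]]]] . [E [T [T [T [T [F [P [A n]]]] + [F [P [A n]]]] + [F [P [A ( [E [T [F [P [A n]]]]] )]]]] + [F [P [A n]]]] . [E [T [F [P [A n]]]] . [E [T [F [P [A n]]]]]]]]

12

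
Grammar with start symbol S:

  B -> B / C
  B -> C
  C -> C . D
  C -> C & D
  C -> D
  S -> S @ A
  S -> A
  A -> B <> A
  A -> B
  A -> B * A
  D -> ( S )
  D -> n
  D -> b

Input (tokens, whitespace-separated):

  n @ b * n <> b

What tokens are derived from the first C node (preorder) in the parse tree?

[S [S [A [B [C [D n]]]]] @ [A [B [C [D b]]] * [A [B [C [D n]]] <> [A [B [C [D b]]]]]]]

n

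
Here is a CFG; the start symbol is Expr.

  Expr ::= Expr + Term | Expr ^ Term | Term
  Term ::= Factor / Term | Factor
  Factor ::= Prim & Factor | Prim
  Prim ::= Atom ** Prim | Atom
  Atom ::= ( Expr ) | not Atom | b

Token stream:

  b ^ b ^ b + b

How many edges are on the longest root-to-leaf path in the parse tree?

8

[Expr [Expr [Expr [Expr [Term [Factor [Prim [Atom b]]]]] ^ [Term [Factor [Prim [Atom b]]]]] ^ [Term [Factor [Prim [Atom b]]]]] + [Term [Factor [Prim [Atom b]]]]]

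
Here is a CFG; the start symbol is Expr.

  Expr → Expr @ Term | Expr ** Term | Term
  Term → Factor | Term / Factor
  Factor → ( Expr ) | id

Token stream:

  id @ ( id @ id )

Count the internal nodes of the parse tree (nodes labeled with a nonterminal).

12

[Expr [Expr [Term [Factor id]]] @ [Term [Factor ( [Expr [Expr [Term [Factor id]]] @ [Term [Factor id]]] )]]]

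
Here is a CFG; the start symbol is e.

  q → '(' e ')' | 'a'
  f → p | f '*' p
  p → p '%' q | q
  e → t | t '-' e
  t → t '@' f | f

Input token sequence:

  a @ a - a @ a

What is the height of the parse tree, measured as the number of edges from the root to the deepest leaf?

7

[e [t [t [f [p [q a]]]] @ [f [p [q a]]]] - [e [t [t [f [p [q a]]]] @ [f [p [q a]]]]]]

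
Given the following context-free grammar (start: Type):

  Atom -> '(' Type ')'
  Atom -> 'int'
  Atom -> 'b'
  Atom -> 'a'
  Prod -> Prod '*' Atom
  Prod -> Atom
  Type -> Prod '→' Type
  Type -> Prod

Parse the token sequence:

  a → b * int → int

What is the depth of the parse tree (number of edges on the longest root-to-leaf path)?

5

[Type [Prod [Atom a]] → [Type [Prod [Prod [Atom b]] * [Atom int]] → [Type [Prod [Atom int]]]]]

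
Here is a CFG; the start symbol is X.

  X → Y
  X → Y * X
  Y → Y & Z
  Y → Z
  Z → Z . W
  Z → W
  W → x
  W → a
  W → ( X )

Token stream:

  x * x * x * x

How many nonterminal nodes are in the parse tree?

[X [Y [Z [W x]]] * [X [Y [Z [W x]]] * [X [Y [Z [W x]]] * [X [Y [Z [W x]]]]]]]

16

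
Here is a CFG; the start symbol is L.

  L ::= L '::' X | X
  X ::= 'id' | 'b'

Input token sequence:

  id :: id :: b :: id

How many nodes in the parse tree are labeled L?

4

[L [L [L [L [X id]] :: [X id]] :: [X b]] :: [X id]]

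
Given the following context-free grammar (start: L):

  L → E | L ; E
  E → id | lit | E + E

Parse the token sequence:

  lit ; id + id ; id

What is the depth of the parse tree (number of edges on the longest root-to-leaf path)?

[L [L [L [E lit]] ; [E [E id] + [E id]]] ; [E id]]

4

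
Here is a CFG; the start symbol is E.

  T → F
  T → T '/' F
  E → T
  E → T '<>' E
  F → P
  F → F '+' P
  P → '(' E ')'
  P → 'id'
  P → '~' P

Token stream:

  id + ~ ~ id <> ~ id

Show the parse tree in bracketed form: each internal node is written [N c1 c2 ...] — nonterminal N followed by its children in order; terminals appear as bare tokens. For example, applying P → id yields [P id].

E
T <> E
F <> E
F + P <> E
P + P <> E
id + P <> E
id + ~ P <> E
id + ~ ~ P <> E
id + ~ ~ id <> E
id + ~ ~ id <> T
id + ~ ~ id <> F
id + ~ ~ id <> P
id + ~ ~ id <> ~ P
id + ~ ~ id <> ~ id

[E [T [F [F [P id]] + [P ~ [P ~ [P id]]]]] <> [E [T [F [P ~ [P id]]]]]]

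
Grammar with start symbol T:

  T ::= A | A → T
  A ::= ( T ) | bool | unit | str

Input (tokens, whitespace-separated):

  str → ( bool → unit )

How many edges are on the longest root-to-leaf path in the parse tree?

[T [A str] → [T [A ( [T [A bool] → [T [A unit]]] )]]]

6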